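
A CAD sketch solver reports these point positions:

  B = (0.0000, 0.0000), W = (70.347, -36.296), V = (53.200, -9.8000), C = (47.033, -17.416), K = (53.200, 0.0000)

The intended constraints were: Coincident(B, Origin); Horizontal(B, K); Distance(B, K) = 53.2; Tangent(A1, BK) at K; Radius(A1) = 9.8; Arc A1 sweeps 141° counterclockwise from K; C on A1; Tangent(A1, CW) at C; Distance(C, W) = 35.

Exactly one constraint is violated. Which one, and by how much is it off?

Distance(C, W) = 35 — off by 5.00.

B = (0.00, 0.00) ✓; B.y = 0.00, K.y = 0.00 ✓; |BK| = 53.20 ✓; ∠(VK, KB) = 90.00° ✓; |VK| = 9.800 ✓; bearing(V→C) − bearing(V→K) = 141.0° ✓; |VC| = 9.800 ✓; ∠(VC, CW) = 90.00° ✓; |CW| = 30.00 ✗.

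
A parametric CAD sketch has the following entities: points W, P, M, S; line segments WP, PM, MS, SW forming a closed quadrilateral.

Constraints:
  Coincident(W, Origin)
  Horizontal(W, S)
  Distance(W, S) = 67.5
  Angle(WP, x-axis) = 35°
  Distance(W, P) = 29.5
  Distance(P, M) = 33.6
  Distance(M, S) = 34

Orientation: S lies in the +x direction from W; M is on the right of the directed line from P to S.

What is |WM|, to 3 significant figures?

39.3

Checks: |PM| = 33.60 ✓; |MS| = 34.00 ✓.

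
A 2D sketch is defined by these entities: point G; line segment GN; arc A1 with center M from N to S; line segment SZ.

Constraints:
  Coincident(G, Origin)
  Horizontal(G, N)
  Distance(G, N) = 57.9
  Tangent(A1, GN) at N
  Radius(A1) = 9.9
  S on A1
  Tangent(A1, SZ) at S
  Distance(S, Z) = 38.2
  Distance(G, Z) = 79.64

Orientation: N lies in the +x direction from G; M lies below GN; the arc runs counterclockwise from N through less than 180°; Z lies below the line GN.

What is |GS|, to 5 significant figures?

50.540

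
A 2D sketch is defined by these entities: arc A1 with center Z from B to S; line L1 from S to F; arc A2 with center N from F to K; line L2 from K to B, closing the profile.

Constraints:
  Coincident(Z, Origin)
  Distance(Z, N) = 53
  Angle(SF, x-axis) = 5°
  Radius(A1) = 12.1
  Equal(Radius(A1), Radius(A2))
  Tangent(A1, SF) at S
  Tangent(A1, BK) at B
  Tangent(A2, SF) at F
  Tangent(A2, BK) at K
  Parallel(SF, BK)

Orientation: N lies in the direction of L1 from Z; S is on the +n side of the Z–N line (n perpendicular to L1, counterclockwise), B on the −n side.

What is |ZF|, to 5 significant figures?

54.364

The slot axis is L1's direction at 5.0°, so u = (cos 5.0°, sin 5.0°) = (0.99619, 0.087156) and n = (−sin 5.0°, cos 5.0°) = (-0.087156, 0.99619). Z is at the origin and N lies 53.0 along u from Z, so N = 53.0·u = (52.798, 4.6193). Tangency of A1 to both parallel lines with radius 12.1 puts S and B at Z ± 12.1·n: S = (-1.0546, 12.054), B = (1.0546, -12.054). Equal radii place F and K the same way about N: F = N + 12.1·n = (51.744, 16.673), K = N − 12.1·n = (53.853, -7.4347). Then |ZF| = |F − Z| = 54.364.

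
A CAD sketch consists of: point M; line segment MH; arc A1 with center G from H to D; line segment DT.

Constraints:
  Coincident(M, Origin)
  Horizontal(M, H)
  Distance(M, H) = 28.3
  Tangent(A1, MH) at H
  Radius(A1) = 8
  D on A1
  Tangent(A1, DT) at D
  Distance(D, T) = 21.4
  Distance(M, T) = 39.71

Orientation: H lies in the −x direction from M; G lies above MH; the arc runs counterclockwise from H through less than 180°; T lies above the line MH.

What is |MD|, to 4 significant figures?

22.71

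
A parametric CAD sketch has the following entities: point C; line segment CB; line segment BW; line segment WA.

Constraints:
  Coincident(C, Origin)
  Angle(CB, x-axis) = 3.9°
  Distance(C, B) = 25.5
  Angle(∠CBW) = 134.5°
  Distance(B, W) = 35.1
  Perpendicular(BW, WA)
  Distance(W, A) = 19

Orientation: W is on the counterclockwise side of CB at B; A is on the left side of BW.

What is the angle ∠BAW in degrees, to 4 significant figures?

61.57°

∠CBW = 134.5°, so BW runs at 3.9° + (180° − 134.5°) = 49.40° from the x-axis; with |BW| = 35.1, W = B + 35.1·(cos 49.40°, sin 49.40°) = (48.28, 28.38). The perpendicularity gives WA at right angles to BW; with |WA| = 19.0 on the left of BW, A = W + 19.0·(-0.7593, 0.6508) = (33.86, 40.75). Then cos ∠BAW = AB·AW / (|AB||AW|), giving 61.57°.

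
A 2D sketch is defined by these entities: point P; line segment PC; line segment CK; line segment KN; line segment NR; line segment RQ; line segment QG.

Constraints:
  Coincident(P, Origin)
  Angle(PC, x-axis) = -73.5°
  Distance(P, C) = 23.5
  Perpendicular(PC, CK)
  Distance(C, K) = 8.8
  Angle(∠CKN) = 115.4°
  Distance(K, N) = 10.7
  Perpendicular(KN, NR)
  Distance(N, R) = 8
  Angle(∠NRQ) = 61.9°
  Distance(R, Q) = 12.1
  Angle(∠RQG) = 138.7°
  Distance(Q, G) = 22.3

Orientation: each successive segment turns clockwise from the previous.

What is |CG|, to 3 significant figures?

26.8

P is at the origin; PC runs at -73.5° with length 23.5, so C = (6.67, -22.5). PC ⟂ CK, so CK runs at -164°; with |CK| = 8.8, K = (-1.76, -25.0). ∠CKN = 115.4° gives KN at 132° from the x-axis; with |KN| = 10.7, N = (-8.91, -17.1). KN is perpendicular to NR, so NR runs at 41.9°; with |NR| = 8.0, R = (-2.95, -11.7). ∠NRQ = 61.9° gives RQ at -76.2° from the x-axis; with |RQ| = 12.1, Q = (-0.0683, -23.5). ∠RQG = 138.7° gives QG at -118° from the x-axis; with |QG| = 22.3, G = (-10.4, -43.3). Then |CG| = |G − C| = 26.8.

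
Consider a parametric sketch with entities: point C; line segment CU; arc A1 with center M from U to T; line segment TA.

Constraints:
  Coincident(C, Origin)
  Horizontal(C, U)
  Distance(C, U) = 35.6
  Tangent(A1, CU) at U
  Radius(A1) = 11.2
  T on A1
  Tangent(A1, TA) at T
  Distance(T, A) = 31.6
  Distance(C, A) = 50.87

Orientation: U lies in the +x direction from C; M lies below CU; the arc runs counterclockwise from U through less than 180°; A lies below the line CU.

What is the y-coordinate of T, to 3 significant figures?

-11.9

Checks: ∠(MU, UC) = 90.00° ✓; |MU| = 11.20 ✓; |MT| = 11.20 ✓; ∠(MT, TA) = 90.00° ✓; |TA| = 31.60 ✓; |CA| = 50.87 ✓.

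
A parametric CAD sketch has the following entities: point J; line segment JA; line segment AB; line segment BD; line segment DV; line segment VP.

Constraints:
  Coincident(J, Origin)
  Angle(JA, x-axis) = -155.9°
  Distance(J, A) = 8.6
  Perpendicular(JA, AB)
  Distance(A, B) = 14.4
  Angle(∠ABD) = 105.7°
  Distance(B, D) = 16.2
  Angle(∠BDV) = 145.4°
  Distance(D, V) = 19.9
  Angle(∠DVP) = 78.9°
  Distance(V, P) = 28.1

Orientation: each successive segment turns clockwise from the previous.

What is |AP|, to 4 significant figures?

23.64

J is at the origin; JA runs at -155.9° with length 8.6, so A = (-7.850, -3.512). JA ⟂ AB, so AB runs at 114.1°; with |AB| = 14.4, B = (-13.73, 9.633). ∠ABD = 105.7° gives BD at 39.80° from the x-axis; with |BD| = 16.2, D = (-1.284, 20.00). ∠BDV = 145.4° gives DV at 5.200° from the x-axis; with |DV| = 19.9, V = (18.53, 21.81). ∠DVP = 78.9° gives VP at -95.90° from the x-axis; with |VP| = 28.1, P = (15.65, -6.145). Then |AP| = |P − A| = 23.64.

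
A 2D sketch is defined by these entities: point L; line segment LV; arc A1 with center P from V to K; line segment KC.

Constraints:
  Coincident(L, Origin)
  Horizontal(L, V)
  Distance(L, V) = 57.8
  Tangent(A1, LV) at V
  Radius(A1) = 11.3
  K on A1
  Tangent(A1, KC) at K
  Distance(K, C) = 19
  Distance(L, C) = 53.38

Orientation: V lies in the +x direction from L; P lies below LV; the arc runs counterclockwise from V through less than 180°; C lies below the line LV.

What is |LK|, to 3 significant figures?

47.7

L is at the origin; L and V share the same y with |LV| = 57.8 and V on the +x side, so V = (57.8, 0.00). A1 meets LV tangentially, so PV is at right angles to LV, so P = V + (0, -11.3) = (57.8, -11.3). Since PK ⟂ KC (tangency), |PC| = √(11.3² + 19.0²) = 22.1 regardless of where K sits on A1. So C lies on both circle(L, 53.38) and circle(P, 22.1); the below-LV intersection is C = (44.7, -29.1). K is the foot of the tangent from C: K = (46.6, -10.2).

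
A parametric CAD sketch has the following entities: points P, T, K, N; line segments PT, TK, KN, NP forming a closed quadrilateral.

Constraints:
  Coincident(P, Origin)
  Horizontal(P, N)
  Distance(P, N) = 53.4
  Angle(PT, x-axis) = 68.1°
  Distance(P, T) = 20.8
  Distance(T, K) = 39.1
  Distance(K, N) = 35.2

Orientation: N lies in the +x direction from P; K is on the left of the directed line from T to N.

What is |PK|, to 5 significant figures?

55.576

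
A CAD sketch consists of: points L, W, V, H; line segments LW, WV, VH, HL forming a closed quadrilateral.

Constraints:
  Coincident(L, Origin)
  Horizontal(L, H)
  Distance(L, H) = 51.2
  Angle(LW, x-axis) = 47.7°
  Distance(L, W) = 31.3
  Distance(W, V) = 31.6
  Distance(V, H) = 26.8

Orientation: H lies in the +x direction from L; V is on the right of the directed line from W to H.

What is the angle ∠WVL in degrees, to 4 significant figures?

64.09°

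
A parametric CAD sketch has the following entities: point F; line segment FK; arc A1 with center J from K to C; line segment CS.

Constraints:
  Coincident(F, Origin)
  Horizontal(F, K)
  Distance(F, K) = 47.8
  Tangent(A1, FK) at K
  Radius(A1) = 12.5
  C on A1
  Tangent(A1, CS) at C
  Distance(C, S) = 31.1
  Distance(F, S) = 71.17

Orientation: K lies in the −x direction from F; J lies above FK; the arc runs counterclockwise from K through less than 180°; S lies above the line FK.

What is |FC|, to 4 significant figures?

42.24

Checks: F = (0.00, 0.00) ✓; |JC| = 12.50 ✓; ∠(JC, CS) = 90.00° ✓; |CS| = 31.10 ✓; |FS| = 71.17 ✓.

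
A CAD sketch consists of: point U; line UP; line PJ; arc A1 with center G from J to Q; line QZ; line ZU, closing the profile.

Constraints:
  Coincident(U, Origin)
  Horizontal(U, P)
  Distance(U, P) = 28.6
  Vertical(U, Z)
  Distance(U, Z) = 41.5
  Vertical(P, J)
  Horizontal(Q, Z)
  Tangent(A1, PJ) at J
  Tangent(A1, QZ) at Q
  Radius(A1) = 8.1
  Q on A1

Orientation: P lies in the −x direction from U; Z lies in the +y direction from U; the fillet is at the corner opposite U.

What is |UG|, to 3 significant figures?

39.2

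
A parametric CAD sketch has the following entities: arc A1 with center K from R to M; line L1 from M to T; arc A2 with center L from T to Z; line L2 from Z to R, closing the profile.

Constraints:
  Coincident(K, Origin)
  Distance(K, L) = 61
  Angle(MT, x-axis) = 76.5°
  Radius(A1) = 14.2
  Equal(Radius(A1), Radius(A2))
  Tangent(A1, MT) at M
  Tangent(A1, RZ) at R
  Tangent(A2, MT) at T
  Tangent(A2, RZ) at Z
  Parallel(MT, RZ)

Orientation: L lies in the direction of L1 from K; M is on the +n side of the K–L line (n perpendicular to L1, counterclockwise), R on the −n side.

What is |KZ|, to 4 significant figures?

62.63

The slot axis is L1's direction at 76.5°, so u = (cos 76.5°, sin 76.5°) = (0.2334, 0.9724) and n = (−sin 76.5°, cos 76.5°) = (-0.9724, 0.2334). K is at the origin and L lies 61.0 along u from K, so L = 61.0·u = (14.24, 59.31). Tangency of A1 to both parallel lines with radius 14.2 puts M and R at K ± 14.2·n: M = (-13.81, 3.315), R = (13.81, -3.315). Equal radii place T and Z the same way about L: T = L + 14.2·n = (0.4325, 62.63), Z = L − 14.2·n = (28.05, 56.00). Then |KZ| = |Z − K| = 62.63.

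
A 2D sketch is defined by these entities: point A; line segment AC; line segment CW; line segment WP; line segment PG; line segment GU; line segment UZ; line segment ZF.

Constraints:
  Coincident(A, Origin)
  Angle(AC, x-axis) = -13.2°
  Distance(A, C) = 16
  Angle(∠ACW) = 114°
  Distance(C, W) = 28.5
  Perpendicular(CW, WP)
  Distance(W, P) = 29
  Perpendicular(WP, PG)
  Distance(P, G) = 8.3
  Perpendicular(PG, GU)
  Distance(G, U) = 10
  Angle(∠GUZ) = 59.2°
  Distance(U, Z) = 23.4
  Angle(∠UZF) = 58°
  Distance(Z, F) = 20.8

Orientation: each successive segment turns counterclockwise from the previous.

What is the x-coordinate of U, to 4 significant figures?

12.66

WP is perpendicular to PG, so PG runs at -127.2°; with |PG| = 8.3, G = (4.691, 29.97). PG ⟂ GU, so GU runs at -37.20°; with |GU| = 10.0, U = (12.66, 23.92). So U.x = 12.66.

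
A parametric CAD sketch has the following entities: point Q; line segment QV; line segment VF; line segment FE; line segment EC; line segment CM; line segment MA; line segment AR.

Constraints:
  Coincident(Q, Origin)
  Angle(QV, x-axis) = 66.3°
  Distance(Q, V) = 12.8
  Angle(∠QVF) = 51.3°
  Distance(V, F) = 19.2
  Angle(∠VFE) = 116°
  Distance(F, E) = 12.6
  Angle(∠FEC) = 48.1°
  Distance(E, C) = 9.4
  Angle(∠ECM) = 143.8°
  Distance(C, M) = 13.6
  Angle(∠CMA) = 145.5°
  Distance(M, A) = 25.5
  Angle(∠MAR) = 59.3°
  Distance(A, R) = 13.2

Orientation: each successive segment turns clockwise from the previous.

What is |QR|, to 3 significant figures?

32.8

Q is at the origin; QV runs at 66.3° with length 12.8, so V = (5.14, 11.7). ∠QVF = 51.3° gives VF at -62.4° from the x-axis; with |VF| = 19.2, F = (14.0, -5.29). ∠VFE = 116.0° gives FE at -126° from the x-axis; with |FE| = 12.6, E = (6.56, -15.4). ∠FEC = 48.1° gives EC at 102° from the x-axis; with |EC| = 9.4, C = (4.66, -6.23). ∠ECM = 143.8° gives CM at 65.5° from the x-axis; with |CM| = 13.6, M = (10.3, 6.14). ∠CMA = 145.5° gives MA at 31.0° from the x-axis; with |MA| = 25.5, A = (32.2, 19.3). ∠MAR = 59.3° gives AR at -89.7° from the x-axis; with |AR| = 13.2, R = (32.2, 6.08). Then |QR| = |R − Q| = 32.8.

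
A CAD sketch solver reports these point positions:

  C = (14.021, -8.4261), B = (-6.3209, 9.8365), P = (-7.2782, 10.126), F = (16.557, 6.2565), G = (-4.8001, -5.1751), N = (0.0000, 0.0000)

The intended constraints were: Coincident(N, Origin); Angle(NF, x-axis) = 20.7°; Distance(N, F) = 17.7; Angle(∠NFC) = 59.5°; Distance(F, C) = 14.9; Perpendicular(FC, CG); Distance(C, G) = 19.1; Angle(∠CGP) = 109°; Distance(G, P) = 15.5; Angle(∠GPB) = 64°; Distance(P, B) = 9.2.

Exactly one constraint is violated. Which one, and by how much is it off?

Distance(P, B) = 9.2 — off by 8.20.

N = (0.00, 0.00) ✓; NF at 20.70° ✓; |NF| = 17.70 ✓; ∠NFC = 59.50° ✓; |FC| = 14.90 ✓; ∠(FC, CG) = 90.00° ✓; |CG| = 19.10 ✓; ∠CGP = 109.0° ✓; |GP| = 15.50 ✓; ∠GPB = 63.97° ✓; |PB| = 1.000 ✗.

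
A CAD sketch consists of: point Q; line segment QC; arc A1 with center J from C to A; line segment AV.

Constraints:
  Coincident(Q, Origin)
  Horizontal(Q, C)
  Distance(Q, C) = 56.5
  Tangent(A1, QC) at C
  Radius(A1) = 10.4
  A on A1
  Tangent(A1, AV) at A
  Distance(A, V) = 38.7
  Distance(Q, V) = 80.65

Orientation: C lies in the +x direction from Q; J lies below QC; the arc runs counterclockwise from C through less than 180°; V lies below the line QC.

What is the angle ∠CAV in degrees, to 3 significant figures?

123°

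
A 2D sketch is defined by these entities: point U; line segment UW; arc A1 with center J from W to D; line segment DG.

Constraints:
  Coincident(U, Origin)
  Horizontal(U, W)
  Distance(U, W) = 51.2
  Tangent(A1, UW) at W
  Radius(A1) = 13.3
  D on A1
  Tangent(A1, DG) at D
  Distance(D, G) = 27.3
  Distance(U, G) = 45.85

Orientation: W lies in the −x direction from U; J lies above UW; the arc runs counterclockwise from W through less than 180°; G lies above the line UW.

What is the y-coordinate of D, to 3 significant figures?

9.01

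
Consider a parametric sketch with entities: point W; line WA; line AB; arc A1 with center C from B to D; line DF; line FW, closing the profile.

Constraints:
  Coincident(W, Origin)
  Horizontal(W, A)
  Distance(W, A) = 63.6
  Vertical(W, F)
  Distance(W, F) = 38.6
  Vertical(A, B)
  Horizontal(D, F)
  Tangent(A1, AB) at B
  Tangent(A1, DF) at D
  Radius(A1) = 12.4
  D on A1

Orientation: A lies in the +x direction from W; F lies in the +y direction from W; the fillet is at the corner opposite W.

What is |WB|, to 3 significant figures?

68.8

W is at the origin; WA is horizontal with |WA| = 63.6 and A on the +x side, so A = (63.6, 0.00). W and F share the same x with |WF| = 38.6 and F on the +y side, so F = (0.00, 38.6). The virtual corner opposite W is at (63.6, 38.6). A1 meets AB tangentially, so CB is at right angles to AB and A1 meets DF tangentially, so CD is at right angles to DF, with radius 12.4, so the center C sits 12.4 in from both sides at C = (51.2, 26.2). That places the tangent points at B = (63.6, 26.2) on AB and D = (51.2, 38.6) on DF. Then |WB| = |B − W| = 68.8.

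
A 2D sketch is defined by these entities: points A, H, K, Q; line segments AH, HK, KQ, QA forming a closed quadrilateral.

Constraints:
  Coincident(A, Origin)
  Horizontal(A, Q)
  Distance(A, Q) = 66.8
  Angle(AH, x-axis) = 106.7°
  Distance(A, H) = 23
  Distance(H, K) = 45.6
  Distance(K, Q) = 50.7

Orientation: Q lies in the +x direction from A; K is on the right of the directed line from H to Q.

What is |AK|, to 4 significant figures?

24.54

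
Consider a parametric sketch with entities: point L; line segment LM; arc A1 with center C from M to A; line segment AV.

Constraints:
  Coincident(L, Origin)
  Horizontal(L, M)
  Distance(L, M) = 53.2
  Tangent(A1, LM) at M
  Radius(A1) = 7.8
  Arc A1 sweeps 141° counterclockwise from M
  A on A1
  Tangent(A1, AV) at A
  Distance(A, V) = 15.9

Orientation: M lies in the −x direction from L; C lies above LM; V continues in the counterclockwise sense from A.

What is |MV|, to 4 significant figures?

25.00

L is at the origin; LM is horizontal with |LM| = 53.2 and M on the −x side, so M = (-53.20, 0.000). Tangency of A1 to LM means the radius CM is perpendicular to LM, so C = M + (0, 7.8) = (-53.20, 7.800). On A1, M sits at bearing -90° from C; a 141° counterclockwise sweep puts A at bearing 51°, so A = C + 7.8·(cos 51°, sin 51°) = (-48.29, 13.86). The tangent condition forces CA to be normal to AV, so AV runs along (−sin 51°, cos 51°); with |AV| = 15.9, V = (-60.65, 23.87). Then |MV| = |V − M| = 25.00.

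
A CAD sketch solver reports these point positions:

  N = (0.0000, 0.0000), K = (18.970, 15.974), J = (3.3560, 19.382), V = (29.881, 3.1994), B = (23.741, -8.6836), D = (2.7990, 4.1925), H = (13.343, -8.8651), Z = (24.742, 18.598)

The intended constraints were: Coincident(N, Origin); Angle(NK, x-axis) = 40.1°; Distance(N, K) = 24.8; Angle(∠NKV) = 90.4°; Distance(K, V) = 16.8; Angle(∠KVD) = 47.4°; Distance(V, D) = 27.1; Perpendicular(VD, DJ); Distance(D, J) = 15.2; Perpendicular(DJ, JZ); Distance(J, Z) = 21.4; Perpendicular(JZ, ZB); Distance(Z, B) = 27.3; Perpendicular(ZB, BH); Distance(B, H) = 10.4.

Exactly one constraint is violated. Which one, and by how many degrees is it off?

Perpendicular(ZB, BH) — off by 3.10°.

N = (0.00, 0.00) ✓; NK at 40.10° ✓; |NK| = 24.80 ✓; ∠NKV = 90.40° ✓; |KV| = 16.80 ✓; ∠KVD = 47.40° ✓; |VD| = 27.10 ✓; ∠(VD, DJ) = 90.00° ✓; |DJ| = 15.20 ✓; ∠(DJ, JZ) = 90.00° ✓; |JZ| = 21.40 ✓; ∠(JZ, ZB) = 90.00° ✓; |ZB| = 27.30 ✓; ∠(ZB, BH) = 86.90° ✗; |BH| = 10.40 ✓.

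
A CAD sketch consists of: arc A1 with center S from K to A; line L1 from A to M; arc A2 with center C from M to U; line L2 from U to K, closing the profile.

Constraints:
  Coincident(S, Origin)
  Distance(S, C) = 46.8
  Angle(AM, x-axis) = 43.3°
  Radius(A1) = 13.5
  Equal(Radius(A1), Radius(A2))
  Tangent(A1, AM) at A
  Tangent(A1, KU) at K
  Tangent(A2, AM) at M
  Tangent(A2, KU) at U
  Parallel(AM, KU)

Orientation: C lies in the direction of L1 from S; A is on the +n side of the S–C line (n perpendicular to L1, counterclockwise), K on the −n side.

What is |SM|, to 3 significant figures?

48.7

The slot axis is L1's direction at 43.3°, so u = (cos 43.3°, sin 43.3°) = (0.728, 0.686) and n = (−sin 43.3°, cos 43.3°) = (-0.686, 0.728). S is at the origin and C lies 46.8 along u from S, so C = 46.8·u = (34.1, 32.1). Tangency of A1 to both parallel lines with radius 13.5 puts A and K at S ± 13.5·n: A = (-9.26, 9.82), K = (9.26, -9.82). Equal radii place M and U the same way about C: M = C + 13.5·n = (24.8, 41.9), U = C − 13.5·n = (43.3, 22.3). Then |SM| = |M − S| = 48.7.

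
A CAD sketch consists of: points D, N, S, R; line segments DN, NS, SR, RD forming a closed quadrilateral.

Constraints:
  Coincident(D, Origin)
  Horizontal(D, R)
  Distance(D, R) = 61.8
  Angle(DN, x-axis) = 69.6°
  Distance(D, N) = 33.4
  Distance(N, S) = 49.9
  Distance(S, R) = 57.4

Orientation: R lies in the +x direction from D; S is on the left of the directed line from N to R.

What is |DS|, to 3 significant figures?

78.8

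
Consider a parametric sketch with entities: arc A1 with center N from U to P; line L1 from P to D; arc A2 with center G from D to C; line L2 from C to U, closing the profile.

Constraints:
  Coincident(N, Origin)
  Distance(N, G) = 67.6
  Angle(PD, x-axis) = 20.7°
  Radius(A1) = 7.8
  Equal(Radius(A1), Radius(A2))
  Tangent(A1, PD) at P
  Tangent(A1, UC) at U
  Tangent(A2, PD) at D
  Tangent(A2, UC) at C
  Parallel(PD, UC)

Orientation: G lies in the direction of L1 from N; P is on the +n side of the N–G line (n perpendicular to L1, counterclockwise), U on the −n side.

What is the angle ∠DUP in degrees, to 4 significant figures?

77.01°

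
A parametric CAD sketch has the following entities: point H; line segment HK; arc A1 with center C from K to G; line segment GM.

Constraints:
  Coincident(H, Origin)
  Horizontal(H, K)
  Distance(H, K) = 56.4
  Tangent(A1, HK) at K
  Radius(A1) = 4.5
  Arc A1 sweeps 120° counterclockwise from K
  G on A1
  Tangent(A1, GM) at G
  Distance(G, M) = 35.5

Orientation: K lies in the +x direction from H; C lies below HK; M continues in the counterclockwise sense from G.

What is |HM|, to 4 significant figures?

79.63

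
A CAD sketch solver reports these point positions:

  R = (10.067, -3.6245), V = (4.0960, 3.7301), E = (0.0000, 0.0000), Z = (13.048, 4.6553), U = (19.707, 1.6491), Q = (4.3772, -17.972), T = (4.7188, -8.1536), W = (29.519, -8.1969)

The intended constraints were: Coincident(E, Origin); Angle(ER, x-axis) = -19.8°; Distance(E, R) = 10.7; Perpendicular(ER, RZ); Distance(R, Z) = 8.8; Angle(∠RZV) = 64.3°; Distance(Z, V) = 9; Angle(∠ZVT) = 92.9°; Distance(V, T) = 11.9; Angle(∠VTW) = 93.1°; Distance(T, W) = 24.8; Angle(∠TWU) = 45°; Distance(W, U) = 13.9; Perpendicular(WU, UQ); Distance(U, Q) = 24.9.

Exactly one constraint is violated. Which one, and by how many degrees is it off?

Perpendicular(WU, UQ) — off by 7.10°.

E = (0.00, 0.00) ✓; ER at -19.80° ✓; |ER| = 10.70 ✓; ∠(ER, RZ) = 90.00° ✓; |RZ| = 8.800 ✓; ∠RZV = 64.30° ✓; |ZV| = 9.000 ✓; ∠ZVT = 92.90° ✓; |VT| = 11.90 ✓; ∠VTW = 93.10° ✓; |TW| = 24.80 ✓; ∠TWU = 45.00° ✓; |WU| = 13.90 ✓; ∠(WU, UQ) = 97.10° ✗; |UQ| = 24.90 ✓.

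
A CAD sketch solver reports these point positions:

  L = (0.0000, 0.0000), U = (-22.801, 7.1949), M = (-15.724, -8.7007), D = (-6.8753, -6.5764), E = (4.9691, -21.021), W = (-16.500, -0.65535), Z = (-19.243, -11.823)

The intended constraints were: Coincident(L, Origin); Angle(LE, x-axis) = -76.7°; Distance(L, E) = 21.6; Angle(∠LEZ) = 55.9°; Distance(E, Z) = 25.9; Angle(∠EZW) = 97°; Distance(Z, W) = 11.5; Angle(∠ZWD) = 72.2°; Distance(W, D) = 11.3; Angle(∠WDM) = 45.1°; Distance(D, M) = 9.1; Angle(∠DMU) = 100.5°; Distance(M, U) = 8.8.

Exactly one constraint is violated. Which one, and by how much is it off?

Distance(M, U) = 8.8 — off by 8.60.

L = (0.00, 0.00) ✓; LE at -76.70° ✓; |LE| = 21.60 ✓; ∠LEZ = 55.90° ✓; |EZ| = 25.90 ✓; ∠EZW = 97.00° ✓; |ZW| = 11.50 ✓; ∠ZWD = 72.20° ✓; |WD| = 11.30 ✓; ∠WDM = 45.10° ✓; |DM| = 9.100 ✓; ∠DMU = 100.5° ✓; |MU| = 17.40 ✗.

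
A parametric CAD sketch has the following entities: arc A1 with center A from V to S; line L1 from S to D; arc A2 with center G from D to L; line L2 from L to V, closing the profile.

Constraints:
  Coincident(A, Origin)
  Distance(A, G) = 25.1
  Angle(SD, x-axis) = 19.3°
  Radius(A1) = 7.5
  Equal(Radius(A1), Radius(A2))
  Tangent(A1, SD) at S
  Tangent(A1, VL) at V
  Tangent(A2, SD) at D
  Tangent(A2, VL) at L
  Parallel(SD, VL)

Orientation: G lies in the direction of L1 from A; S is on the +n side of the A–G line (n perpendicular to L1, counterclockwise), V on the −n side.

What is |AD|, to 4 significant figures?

26.20

Tangency of A1 to both parallel lines with radius 7.5 puts S and V at A ± 7.5·n: S = (-2.479, 7.079), V = (2.479, -7.079). Equal radii place D and L the same way about G: D = G + 7.5·n = (21.21, 15.37), L = G − 7.5·n = (26.17, 1.217). Then |AD| = |D − A| = 26.20.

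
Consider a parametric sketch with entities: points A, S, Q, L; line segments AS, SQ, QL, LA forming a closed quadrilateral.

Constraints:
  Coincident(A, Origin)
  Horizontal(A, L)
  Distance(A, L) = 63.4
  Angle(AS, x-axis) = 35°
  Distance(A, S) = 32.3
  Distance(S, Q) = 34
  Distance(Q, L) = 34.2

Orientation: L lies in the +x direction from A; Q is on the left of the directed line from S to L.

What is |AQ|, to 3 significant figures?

66.1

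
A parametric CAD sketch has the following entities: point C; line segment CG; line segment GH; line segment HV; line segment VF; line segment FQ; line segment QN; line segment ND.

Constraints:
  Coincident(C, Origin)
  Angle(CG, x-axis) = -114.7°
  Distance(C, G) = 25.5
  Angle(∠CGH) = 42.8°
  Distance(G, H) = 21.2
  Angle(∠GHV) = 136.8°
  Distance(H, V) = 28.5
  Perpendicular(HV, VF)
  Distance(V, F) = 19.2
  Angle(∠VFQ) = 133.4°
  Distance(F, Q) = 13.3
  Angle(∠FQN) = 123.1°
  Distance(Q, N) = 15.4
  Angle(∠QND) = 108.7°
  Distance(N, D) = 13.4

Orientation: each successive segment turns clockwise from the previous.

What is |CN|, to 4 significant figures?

12.11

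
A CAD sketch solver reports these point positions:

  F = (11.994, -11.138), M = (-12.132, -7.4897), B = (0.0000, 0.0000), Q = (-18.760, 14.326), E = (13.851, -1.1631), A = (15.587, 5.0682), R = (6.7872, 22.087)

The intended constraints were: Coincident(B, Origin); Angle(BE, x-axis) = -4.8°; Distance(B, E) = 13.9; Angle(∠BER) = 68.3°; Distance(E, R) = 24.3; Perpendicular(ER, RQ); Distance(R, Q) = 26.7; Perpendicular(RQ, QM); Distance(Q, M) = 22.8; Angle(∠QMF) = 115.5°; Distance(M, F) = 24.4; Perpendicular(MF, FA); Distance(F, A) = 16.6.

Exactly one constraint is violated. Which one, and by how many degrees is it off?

Perpendicular(MF, FA) — off by 3.90°.

B = (0.00, 0.00) ✓; BE at -4.800° ✓; |BE| = 13.90 ✓; ∠BER = 68.30° ✓; |ER| = 24.30 ✓; ∠(ER, RQ) = 90.00° ✓; |RQ| = 26.70 ✓; ∠(RQ, QM) = 90.00° ✓; |QM| = 22.80 ✓; ∠QMF = 115.5° ✓; |MF| = 24.40 ✓; ∠(MF, FA) = 86.10° ✗; |FA| = 16.60 ✓.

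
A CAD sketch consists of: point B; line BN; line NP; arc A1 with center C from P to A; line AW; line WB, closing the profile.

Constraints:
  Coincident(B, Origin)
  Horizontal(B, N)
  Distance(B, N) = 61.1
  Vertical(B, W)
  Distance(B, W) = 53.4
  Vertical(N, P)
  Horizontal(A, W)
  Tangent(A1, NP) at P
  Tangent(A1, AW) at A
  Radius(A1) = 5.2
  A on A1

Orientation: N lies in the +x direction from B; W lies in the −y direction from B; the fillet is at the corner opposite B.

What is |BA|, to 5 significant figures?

77.307

B is at the origin; BN is horizontal with |BN| = 61.1 and N on the +x side, so N = (61.100, 0.0000). B and W share the same x with |BW| = 53.4 and W on the −y side, so W = (0.0000, -53.400). The virtual corner opposite B is at (61.100, -53.400). A1 meets NP tangentially, so CP is at right angles to NP and tangency of A1 to AW means the radius CA is perpendicular to AW, with radius 5.2, so the center C sits 5.2 in from both sides at C = (55.900, -48.200). That places the tangent points at P = (61.100, -48.200) on NP and A = (55.900, -53.400) on AW. Then |BA| = |A − B| = 77.307.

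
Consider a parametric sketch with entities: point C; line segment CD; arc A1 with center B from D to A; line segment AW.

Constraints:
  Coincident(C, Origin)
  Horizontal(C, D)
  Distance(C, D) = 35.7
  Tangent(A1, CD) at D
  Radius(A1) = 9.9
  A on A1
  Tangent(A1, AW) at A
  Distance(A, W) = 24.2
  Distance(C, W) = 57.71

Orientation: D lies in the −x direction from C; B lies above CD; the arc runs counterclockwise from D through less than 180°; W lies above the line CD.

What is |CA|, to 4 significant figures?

33.79

Checks: ∠(BD, DC) = 90.00° ✓; |BD| = 9.900 ✓; |BA| = 9.900 ✓; ∠(BA, AW) = 90.00° ✓; |AW| = 24.20 ✓; |CW| = 57.71 ✓.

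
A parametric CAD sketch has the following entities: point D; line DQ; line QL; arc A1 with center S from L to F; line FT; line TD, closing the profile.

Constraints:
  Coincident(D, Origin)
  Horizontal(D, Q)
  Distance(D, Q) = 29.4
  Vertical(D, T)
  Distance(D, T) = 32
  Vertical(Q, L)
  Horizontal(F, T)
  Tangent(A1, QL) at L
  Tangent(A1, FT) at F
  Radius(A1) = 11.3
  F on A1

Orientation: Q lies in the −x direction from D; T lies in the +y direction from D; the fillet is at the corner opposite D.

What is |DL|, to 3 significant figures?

36.0

D is at the origin; D and Q share the same y with |DQ| = 29.4 and Q on the −x side, so Q = (-29.4, 0.00). DT is vertical with |DT| = 32.0 and T on the +y side, so T = (0.00, 32.0). The virtual corner opposite D is at (-29.4, 32.0). Since A1 is tangent to QL there, SL ⟂ QL and tangency of A1 to FT means the radius SF is perpendicular to FT, with radius 11.3, so the center S sits 11.3 in from both sides at S = (-18.1, 20.7). That places the tangent points at L = (-29.4, 20.7) on QL and F = (-18.1, 32.0) on FT. Then |DL| = |L − D| = 36.0.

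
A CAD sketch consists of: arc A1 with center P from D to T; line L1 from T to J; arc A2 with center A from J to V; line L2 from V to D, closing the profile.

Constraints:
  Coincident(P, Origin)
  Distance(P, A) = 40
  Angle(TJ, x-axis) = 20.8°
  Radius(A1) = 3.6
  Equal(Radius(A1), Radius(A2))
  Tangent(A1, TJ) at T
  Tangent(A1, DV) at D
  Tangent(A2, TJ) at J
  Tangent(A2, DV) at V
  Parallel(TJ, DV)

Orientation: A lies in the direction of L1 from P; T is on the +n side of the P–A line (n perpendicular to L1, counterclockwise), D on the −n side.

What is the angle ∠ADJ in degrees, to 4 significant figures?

5.061°

Tangency of A1 to both parallel lines with radius 3.6 puts T and D at P ± 3.6·n: T = (-1.278, 3.365), D = (1.278, -3.365). Equal radii place J and V the same way about A: J = A + 3.6·n = (36.11, 17.57), V = A − 3.6·n = (38.67, 10.84). Then cos ∠ADJ = DA·DJ / (|DA||DJ|), giving 5.061°.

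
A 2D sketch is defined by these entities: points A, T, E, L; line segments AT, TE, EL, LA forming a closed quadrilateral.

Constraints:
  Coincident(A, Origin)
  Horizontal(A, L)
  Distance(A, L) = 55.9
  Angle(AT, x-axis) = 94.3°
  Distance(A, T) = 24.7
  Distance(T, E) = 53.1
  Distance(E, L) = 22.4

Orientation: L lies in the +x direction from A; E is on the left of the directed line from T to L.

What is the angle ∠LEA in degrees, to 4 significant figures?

79.01°

Checks: |TE| = 53.10 ✓; |EL| = 22.40 ✓.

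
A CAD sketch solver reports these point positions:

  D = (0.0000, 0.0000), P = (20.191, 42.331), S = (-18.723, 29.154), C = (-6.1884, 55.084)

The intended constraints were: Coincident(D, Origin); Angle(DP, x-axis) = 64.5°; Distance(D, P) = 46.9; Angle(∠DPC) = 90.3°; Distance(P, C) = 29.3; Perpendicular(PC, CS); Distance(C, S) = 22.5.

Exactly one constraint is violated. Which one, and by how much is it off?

Distance(C, S) = 22.5 — off by 6.30.

D = (0.00, 0.00) ✓; DP at 64.50° ✓; |DP| = 46.90 ✓; ∠DPC = 90.30° ✓; |PC| = 29.30 ✓; ∠(PC, CS) = 90.00° ✓; |CS| = 28.80 ✗.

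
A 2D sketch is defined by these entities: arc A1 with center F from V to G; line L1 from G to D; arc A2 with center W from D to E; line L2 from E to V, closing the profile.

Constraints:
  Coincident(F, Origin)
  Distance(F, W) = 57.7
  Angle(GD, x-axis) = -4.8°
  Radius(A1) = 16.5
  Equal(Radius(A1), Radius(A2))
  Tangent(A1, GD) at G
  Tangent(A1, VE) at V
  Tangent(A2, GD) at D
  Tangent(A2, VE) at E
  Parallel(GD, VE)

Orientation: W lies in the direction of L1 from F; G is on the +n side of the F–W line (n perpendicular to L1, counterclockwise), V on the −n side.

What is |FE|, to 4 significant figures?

60.01

The slot axis is L1's direction at -4.8°, so u = (cos -4.8°, sin -4.8°) = (0.9965, -0.08368) and n = (−sin -4.8°, cos -4.8°) = (0.08368, 0.9965). F is at the origin and W lies 57.7 along u from F, so W = 57.7·u = (57.50, -4.828). Tangency of A1 to both parallel lines with radius 16.5 puts G and V at F ± 16.5·n: G = (1.381, 16.44), V = (-1.381, -16.44). Equal radii place D and E the same way about W: D = W + 16.5·n = (58.88, 11.61), E = W − 16.5·n = (56.12, -21.27). Then |FE| = |E − F| = 60.01.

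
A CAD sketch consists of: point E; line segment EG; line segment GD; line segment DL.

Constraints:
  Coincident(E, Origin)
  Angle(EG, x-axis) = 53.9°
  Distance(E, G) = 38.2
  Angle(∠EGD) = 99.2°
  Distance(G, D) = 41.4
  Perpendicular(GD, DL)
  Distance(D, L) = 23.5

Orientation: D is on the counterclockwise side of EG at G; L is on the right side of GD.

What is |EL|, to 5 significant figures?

77.482

∠EGD = 99.2°, so GD runs at 53.9° + (180° − 99.2°) = 134.70° from the x-axis; with |GD| = 41.4, D = G + 41.4·(cos 134.70°, sin 134.70°) = (-6.6132, 60.292). The perpendicularity gives DL at right angles to GD; with |DL| = 23.5 on the right of GD, L = D + 23.5·(0.71080, 0.70339) = (10.091, 76.822). Then |EL| = |L − E| = 77.482.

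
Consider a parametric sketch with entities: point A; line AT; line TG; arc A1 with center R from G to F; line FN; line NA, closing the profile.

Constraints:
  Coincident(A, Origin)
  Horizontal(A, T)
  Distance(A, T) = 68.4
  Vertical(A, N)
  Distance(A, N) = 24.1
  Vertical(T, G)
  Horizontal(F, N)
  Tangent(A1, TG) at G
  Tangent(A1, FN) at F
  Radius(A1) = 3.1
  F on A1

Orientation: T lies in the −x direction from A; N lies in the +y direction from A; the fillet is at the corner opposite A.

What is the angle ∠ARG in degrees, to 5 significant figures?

162.17°

A is at the origin; AT is horizontal with |AT| = 68.4 and T on the −x side, so T = (-68.400, 0.0000). AN is vertical with |AN| = 24.1 and N on the +y side, so N = (0.0000, 24.100). The virtual corner opposite A is at (-68.400, 24.100). The tangent condition forces RG to be normal to TG and since A1 is tangent to FN there, RF ⟂ FN, with radius 3.1, so the center R sits 3.1 in from both sides at R = (-65.300, 21.000). That places the tangent points at G = (-68.400, 21.000) on TG and F = (-65.300, 24.100) on FN. Then cos ∠ARG = RA·RG / (|RA||RG|), giving 162.17°.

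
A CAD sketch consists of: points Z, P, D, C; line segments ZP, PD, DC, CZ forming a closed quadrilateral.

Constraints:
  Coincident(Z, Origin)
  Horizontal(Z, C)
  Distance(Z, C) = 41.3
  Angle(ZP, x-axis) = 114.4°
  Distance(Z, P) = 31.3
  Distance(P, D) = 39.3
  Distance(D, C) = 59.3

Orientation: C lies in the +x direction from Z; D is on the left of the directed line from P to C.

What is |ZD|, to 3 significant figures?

56.6

Checks: |ZC| = 41.30 ✓; |ZP| = 31.30 ✓; |PD| = 39.30 ✓; |DC| = 59.30 ✓.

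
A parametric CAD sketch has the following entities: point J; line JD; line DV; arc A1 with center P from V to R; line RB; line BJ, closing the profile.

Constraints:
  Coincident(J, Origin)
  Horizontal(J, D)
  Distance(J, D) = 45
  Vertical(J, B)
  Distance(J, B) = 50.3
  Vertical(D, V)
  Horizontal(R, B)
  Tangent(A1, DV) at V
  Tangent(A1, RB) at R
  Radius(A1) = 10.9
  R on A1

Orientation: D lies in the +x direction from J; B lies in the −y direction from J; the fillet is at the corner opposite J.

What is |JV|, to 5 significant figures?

59.811

The virtual corner opposite J is at (45.000, -50.300). The tangent condition forces PV to be normal to DV and since A1 is tangent to RB there, PR ⟂ RB, with radius 10.9, so the center P sits 10.9 in from both sides at P = (34.100, -39.400). That places the tangent points at V = (45.000, -39.400) on DV and R = (34.100, -50.300) on RB. Then |JV| = |V − J| = 59.811.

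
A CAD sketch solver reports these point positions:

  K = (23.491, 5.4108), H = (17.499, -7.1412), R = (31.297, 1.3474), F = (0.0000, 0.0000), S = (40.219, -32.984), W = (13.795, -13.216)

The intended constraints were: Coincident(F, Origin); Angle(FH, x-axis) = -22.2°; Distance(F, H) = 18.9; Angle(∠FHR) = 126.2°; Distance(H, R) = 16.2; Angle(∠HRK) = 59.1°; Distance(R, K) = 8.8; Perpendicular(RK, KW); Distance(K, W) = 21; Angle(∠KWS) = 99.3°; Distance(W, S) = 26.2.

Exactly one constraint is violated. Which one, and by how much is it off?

Distance(W, S) = 26.2 — off by 6.80.

F = (0.00, 0.00) ✓; FH at -22.20° ✓; |FH| = 18.90 ✓; ∠FHR = 126.2° ✓; |HR| = 16.20 ✓; ∠HRK = 59.10° ✓; |RK| = 8.800 ✓; ∠(RK, KW) = 90.00° ✓; |KW| = 21.00 ✓; ∠KWS = 99.30° ✓; |WS| = 33.00 ✗.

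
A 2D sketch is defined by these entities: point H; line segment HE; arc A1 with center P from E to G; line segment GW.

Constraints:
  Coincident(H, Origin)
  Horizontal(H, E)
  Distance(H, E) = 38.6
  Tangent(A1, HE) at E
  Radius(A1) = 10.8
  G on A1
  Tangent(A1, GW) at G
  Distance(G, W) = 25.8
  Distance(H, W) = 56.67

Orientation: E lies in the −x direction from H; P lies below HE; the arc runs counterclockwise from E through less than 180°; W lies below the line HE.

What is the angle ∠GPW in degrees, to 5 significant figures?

67.286°

H is at the origin; HE is horizontal with |HE| = 38.6 and E on the −x side, so E = (-38.600, 0.0000). A1 meets HE tangentially, so PE is at right angles to HE, so P = E + (0, -10.8) = (-38.600, -10.800). Since PG ⟂ GW (tangency), |PW| = √(10.8² + 25.8²) = 27.969 regardless of where G sits on A1. So W lies on both circle(H, 56.67) and circle(P, 27.969); the below-HE intersection is W = (-41.471, -38.621). G is the foot of the tangent from W: G = (-48.938, -13.926).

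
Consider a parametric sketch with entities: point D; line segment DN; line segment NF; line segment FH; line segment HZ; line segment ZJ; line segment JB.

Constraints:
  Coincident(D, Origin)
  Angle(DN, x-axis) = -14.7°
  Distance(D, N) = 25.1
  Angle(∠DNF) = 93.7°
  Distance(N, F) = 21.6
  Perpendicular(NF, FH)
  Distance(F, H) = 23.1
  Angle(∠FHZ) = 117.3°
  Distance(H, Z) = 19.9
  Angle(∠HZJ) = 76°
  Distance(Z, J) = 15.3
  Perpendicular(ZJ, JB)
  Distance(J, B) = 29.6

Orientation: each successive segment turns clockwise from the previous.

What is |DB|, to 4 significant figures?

34.07

D is at the origin; DN runs at -14.7° with length 25.1, so N = (24.28, -6.369). ∠DNF = 93.7° gives NF at -101.0° from the x-axis; with |NF| = 21.6, F = (20.16, -27.57). NF is perpendicular to FH, so FH runs at 169.0°; with |FH| = 23.1, H = (-2.519, -23.16). ∠FHZ = 117.3° gives HZ at 106.3° from the x-axis; with |HZ| = 19.9, Z = (-8.104, -4.065). ∠HZJ = 76.0° gives ZJ at 2.300° from the x-axis; with |ZJ| = 15.3, J = (7.184, -3.451). The perpendicularity gives JB at right angles to ZJ, so JB runs at -87.70°; with |JB| = 29.6, B = (8.372, -33.03). Then |DB| = |B − D| = 34.07.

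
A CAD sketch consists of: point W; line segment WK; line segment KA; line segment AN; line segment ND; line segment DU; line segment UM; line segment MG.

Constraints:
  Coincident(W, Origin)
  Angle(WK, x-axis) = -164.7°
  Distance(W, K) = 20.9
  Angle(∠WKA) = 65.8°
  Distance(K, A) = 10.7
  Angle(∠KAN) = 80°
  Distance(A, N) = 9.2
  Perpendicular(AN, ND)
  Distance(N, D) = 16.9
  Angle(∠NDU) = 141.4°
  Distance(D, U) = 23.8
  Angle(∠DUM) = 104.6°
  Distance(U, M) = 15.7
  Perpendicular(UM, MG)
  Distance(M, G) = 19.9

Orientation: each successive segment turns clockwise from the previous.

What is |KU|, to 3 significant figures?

26.1

W is at the origin; WK runs at -164.7° with length 20.9, so K = (-20.2, -5.51). ∠WKA = 65.8° gives KA at 81.1° from the x-axis; with |KA| = 10.7, A = (-18.5, 5.06). ∠KAN = 80.0° gives AN at -18.9° from the x-axis; with |AN| = 9.2, N = (-9.80, 2.08). AN ⟂ ND, so ND runs at -109°; with |ND| = 16.9, D = (-15.3, -13.9). ∠NDU = 141.4° gives DU at -147° from the x-axis; with |DU| = 23.8, U = (-35.3, -26.7). Then |KU| = |U − K| = 26.1.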